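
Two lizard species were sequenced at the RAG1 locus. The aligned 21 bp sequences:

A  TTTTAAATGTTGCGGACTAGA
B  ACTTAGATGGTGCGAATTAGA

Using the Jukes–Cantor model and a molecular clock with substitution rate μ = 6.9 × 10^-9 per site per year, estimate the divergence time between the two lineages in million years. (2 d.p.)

The sequences differ at 6 of 21 sites (1, 2, 6, 10, 15, 17), so p = 6/21 ≈ 0.285714.
d = −(3/4) ln(1 − 4p/3) = −0.75 ln(1 − 0.380952) = −0.75 ln(0.619048)
  = −0.75 × (-0.479572) = 0.359679 substitutions/site.
Under a molecular clock d = 2μt, so t = d/(2μ) = 0.359679 / (2 × 6.9 × 10^-9) = 26.06 million years.

26.06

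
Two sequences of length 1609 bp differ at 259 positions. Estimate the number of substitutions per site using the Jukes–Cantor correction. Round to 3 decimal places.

0.181

p = 259/1609 ≈ 0.16097.
d = −(3/4) ln(1 − 4p/3) = −0.75 ln(1 − 0.214627) = −0.75 ln(0.785373)
  = −0.75 × (-0.241597) = 0.181198 substitutions/site.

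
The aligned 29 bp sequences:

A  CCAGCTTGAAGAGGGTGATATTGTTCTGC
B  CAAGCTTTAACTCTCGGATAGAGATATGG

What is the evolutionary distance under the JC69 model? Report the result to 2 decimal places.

0.68

The sequences differ at 13 of 29 sites, so p = 13/29 ≈ 0.448276.
d = −(3/4) ln(1 − 4p/3) = −0.75 ln(1 − 0.597701) = −0.75 ln(0.402299)
  = −0.75 × (-0.910560) = 0.682920 substitutions/site.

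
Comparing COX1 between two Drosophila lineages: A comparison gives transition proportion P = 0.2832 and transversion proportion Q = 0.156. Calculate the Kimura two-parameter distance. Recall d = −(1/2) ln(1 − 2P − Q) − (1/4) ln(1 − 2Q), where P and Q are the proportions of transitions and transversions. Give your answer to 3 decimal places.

0.734

Under the Kimura two-parameter model, d = −½ ln(1 − 2P − Q) − ¼ ln(1 − 2Q).
1 − 2P − Q = 0.2776, giving −½ ln(0.2776) = 0.640787.
1 − 2Q = 0.688, giving −¼ ln(0.688) = 0.093492.
d = 0.640787 + 0.093492 = 0.734279.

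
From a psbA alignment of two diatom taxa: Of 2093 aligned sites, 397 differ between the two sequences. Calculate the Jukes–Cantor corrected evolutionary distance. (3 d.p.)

p = 397/2093 ≈ 0.18968.
d = −(3/4) ln(1 − 4p/3) = −0.75 ln(1 − 0.252907) = −0.75 ln(0.747093)
  = −0.75 × (-0.291566) = 0.218675 substitutions/site.

0.219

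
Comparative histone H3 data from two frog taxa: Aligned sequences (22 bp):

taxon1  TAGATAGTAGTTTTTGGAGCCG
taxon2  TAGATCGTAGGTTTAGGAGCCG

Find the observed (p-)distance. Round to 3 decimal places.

The sequences differ at 3 of 22 positions (sites 6, 11, 15).
p = 3/22 = 0.136363… ≈ 0.136 (to 3 d.p.).

0.136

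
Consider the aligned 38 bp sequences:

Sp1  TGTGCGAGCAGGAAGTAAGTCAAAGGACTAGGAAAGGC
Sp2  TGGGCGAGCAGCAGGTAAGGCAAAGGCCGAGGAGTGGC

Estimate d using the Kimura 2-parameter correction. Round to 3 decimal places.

Of 38 sites, 2 differences are transitions and 6 are transversions, so P = 2/38 ≈ 0.052632 and Q = 6/38 ≈ 0.157895.
Under the Kimura two-parameter model, d = −½ ln(1 − 2P − Q) − ¼ ln(1 − 2Q).
1 − 2P − Q = 0.736841, giving −½ ln(0.736841) = 0.152692.
1 − 2Q = 0.68421, giving −¼ ln(0.68421) = 0.094873.
d = 0.152692 + 0.094873 = 0.247565.

0.248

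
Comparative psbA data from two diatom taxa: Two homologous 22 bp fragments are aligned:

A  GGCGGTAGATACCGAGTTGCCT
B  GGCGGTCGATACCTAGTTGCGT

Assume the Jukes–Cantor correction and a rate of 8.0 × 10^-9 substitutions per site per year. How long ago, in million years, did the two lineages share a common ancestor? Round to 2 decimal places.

The sequences differ at 3 of 22 sites (7, 14, 21), so p = 3/22 ≈ 0.136364.
d = −(3/4) ln(1 − 4p/3) = −0.75 ln(1 − 0.181819) = −0.75 ln(0.818181)
  = −0.75 × (-0.200672) = 0.150504 substitutions/site.
Under a molecular clock d = 2μt, so t = d/(2μ) = 0.150504 / (2 × 8.0 × 10^-9) = 9.41 million years.

9.41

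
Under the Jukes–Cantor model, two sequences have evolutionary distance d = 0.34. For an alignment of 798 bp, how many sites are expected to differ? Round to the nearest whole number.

218

Invert JC69: p = (3/4)(1 − e^(−4d/3)) = 0.75 × (1 − e^(-0.453333)) = 0.75 × (1 − 0.635506) = 0.273371.
Expected differing sites = pL ≈ 0.273371 × 798 = 218.150058 ≈ 218.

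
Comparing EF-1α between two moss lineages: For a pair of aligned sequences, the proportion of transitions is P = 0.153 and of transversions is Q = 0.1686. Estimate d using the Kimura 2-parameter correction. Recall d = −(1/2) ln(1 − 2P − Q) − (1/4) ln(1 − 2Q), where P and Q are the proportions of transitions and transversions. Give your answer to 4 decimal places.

Under the Kimura two-parameter model, d = −½ ln(1 − 2P − Q) − ¼ ln(1 − 2Q).
1 − 2P − Q = 0.5254, giving −½ ln(0.5254) = 0.321798.
1 − 2Q = 0.6628, giving −¼ ln(0.6628) = 0.102820.
d = 0.321798 + 0.102820 = 0.424618.

0.4246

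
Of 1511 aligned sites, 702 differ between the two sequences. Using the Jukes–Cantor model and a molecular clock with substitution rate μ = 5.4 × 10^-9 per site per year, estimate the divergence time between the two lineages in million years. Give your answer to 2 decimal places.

p = 702/1511 ≈ 0.464593.
d = −(3/4) ln(1 − 4p/3) = −0.75 ln(1 − 0.619457) = −0.75 ln(0.380543)
  = −0.75 × (-0.966156) = 0.724617 substitutions/site.
Under a molecular clock d = 2μt, so t = d/(2μ) = 0.724617 / (2 × 5.4 × 10^-9) = 67.09 million years.

67.09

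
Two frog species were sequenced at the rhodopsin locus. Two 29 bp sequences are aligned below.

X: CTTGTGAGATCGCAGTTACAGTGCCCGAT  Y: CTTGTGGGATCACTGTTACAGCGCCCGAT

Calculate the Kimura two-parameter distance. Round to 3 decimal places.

Of 29 sites, 3 differences are transitions and 1 are transversions, so P = 3/29 ≈ 0.103448 and Q = 1/29 ≈ 0.034483.
Under the Kimura two-parameter model, d = −½ ln(1 − 2P − Q) − ¼ ln(1 − 2Q).
1 − 2P − Q = 0.758621, giving −½ ln(0.758621) = 0.138126.
1 − 2Q = 0.931034, giving −¼ ln(0.931034) = 0.017865.
d = 0.138126 + 0.017865 = 0.155991.

0.156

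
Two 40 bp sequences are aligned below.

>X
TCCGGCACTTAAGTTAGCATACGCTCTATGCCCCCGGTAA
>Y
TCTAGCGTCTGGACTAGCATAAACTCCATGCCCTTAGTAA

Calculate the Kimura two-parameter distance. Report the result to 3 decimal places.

Of 40 sites, 14 differences are transitions and 1 are transversions, so P = 14/40 = 0.35 and Q = 1/40 = 0.025.
Under the Kimura two-parameter model, d = −½ ln(1 − 2P − Q) − ¼ ln(1 − 2Q).
1 − 2P − Q = 0.275, giving −½ ln(0.275) = 0.645492.
1 − 2Q = 0.95, giving −¼ ln(0.95) = 0.012823.
d = 0.645492 + 0.012823 = 0.658315.

0.658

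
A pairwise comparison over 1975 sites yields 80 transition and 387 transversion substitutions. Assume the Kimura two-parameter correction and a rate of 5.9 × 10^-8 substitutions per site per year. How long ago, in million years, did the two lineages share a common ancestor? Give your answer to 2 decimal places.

P = 80/1975 ≈ 0.040506 and Q = 387/1975 ≈ 0.195949.
Under the Kimura two-parameter model, d = −½ ln(1 − 2P − Q) − ¼ ln(1 − 2Q).
1 − 2P − Q = 0.723039, giving −½ ln(0.723039) = 0.162146.
1 − 2Q = 0.608102, giving −¼ ln(0.608102) = 0.124353.
d = 0.162146 + 0.124353 = 0.286499.
Under a molecular clock d = 2μt, so t = d/(2μ) = 0.286499 / (2 × 5.9 × 10^-8) = 2.43 million years.

2.43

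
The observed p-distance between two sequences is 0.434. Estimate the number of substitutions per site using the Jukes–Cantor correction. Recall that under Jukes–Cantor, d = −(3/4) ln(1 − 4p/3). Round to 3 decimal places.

0.648

d = −(3/4) ln(1 − 4p/3) = −0.75 ln(1 − 0.578667) = −0.75 ln(0.421333)
  = −0.75 × (-0.864332) = 0.648249 substitutions/site.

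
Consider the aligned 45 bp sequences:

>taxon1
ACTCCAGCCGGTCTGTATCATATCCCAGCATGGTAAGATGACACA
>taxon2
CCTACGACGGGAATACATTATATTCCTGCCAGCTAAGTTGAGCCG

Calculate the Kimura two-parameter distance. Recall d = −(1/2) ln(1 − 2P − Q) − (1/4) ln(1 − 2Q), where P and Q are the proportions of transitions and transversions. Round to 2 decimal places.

0.62

Of 45 sites, 7 differences are transitions and 12 are transversions, so P = 7/45 ≈ 0.155556 and Q = 12/45 ≈ 0.266667.
Under the Kimura two-parameter model, d = −½ ln(1 − 2P − Q) − ¼ ln(1 − 2Q).
1 − 2P − Q = 0.422221, giving −½ ln(0.422221) = 0.431113.
1 − 2Q = 0.466666, giving −¼ ln(0.466666) = 0.190535.
d = 0.431113 + 0.190535 = 0.621648.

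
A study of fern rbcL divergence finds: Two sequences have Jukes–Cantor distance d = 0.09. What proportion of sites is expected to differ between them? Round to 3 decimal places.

0.085

p = (3/4)(1 − e^(−4d/3)) = 0.75 × (1 − e^(-0.12)) = 0.75 × (1 − 0.886920) = 0.084810.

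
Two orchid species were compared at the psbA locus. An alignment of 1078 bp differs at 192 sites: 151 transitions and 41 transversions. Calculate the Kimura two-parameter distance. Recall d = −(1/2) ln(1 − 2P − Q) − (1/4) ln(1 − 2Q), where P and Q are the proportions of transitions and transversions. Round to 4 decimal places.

P = 151/1078 ≈ 0.140074 and Q = 41/1078 ≈ 0.038033.
Under the Kimura two-parameter model, d = −½ ln(1 − 2P − Q) − ¼ ln(1 − 2Q).
1 − 2P − Q = 0.681819, giving −½ ln(0.681819) = 0.191496.
1 − 2Q = 0.923934, giving −¼ ln(0.923934) = 0.019779.
d = 0.191496 + 0.019779 = 0.211275.

0.2113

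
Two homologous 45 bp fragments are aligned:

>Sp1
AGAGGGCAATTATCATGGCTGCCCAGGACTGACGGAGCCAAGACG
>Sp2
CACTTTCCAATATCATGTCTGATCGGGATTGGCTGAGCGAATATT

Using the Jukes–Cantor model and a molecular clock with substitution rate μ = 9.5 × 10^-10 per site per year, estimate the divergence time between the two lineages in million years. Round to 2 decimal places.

The sequences differ at 19 of 45 sites, so p = 19/45 ≈ 0.422222.
d = −(3/4) ln(1 − 4p/3) = −0.75 ln(1 − 0.562963) = −0.75 ln(0.437037)
  = −0.75 × (-0.827737) = 0.620803 substitutions/site.
Under a molecular clock d = 2μt, so t = d/(2μ) = 0.620803 / (2 × 9.5 × 10^-10) = 326.74 million years.

326.74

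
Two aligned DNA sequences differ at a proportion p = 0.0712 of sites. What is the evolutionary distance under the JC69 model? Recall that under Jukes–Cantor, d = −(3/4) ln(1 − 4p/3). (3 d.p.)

d = −(3/4) ln(1 − 4p/3) = −0.75 ln(1 − 0.094933) = −0.75 ln(0.905067)
  = −0.75 × (-0.099746) = 0.074810 substitutions/site.

0.075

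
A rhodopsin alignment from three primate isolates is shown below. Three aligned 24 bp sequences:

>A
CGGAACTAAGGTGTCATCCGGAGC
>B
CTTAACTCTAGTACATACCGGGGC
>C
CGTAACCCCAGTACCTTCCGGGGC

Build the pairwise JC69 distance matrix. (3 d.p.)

d(A,B) = 0.708, d(A,C) = 0.520, d(B,C) = 0.244

A–B: 11/24 sites differ → p ≈ 0.458333, d = −0.75 ln(1 − 0.611111) = 0.708346 ≈ 0.708.
A–C: 9/24 sites differ → p = 0.375, d = −0.75 ln(1 − 0.5) = 0.519860 ≈ 0.520.
B–C: 5/24 sites differ → p ≈ 0.208333, d = −0.75 ln(1 − 0.277777) = 0.244066 ≈ 0.244.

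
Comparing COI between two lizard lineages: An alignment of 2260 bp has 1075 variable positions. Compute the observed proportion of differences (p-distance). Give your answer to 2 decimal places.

p = 1075/2260 = 0.475663… ≈ 0.48 (to 2 d.p.).

0.48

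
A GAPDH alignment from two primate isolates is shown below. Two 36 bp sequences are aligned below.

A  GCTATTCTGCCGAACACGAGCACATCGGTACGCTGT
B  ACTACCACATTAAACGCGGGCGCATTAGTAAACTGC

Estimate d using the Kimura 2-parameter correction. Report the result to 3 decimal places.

1.128

Of 36 sites, 15 differences are transitions and 2 are transversions, so P = 15/36 ≈ 0.416667 and Q = 2/36 ≈ 0.055556.
Under the Kimura two-parameter model, d = −½ ln(1 − 2P − Q) − ¼ ln(1 − 2Q).
1 − 2P − Q = 0.11111, giving −½ ln(0.11111) = 1.098617.
1 − 2Q = 0.888888, giving −¼ ln(0.888888) = 0.029446.
d = 1.098617 + 0.029446 = 1.128063.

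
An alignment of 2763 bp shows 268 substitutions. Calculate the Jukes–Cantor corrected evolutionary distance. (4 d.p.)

0.1039

p = 268/2763 ≈ 0.096996.
d = −(3/4) ln(1 − 4p/3) = −0.75 ln(1 − 0.129328) = −0.75 ln(0.870672)
  = −0.75 × (-0.138490) = 0.103868 substitutions/site.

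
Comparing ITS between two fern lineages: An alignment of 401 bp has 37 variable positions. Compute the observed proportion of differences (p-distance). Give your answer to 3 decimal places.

0.092

p = 37/401 = 0.092269… ≈ 0.092 (to 3 d.p.).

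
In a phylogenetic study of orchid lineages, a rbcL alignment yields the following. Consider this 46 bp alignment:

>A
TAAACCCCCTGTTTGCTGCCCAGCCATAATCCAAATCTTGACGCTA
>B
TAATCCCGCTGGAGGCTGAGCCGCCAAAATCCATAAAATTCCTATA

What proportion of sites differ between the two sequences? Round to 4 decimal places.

0.3696

The sequences differ at 17 of 46 positions.
p = 17/46 = 0.369565… ≈ 0.3696 (to 4 d.p.).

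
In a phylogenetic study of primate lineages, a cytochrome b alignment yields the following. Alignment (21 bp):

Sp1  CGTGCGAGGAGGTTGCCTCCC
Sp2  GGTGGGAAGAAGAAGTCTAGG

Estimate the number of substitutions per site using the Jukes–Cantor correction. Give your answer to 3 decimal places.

The sequences differ at 10 of 21 sites (1, 5, 8, 11, 13, 14, 16, 19, 20, 21), so p = 10/21 ≈ 0.47619.
d = −(3/4) ln(1 − 4p/3) = −0.75 ln(1 − 0.63492) = −0.75 ln(0.36508)
  = −0.75 × (-1.007639) = 0.755729 substitutions/site.

0.756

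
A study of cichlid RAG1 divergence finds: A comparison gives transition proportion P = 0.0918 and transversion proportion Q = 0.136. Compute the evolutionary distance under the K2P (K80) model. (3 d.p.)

Under the Kimura two-parameter model, d = −½ ln(1 − 2P − Q) − ¼ ln(1 − 2Q).
1 − 2P − Q = 0.6804, giving −½ ln(0.6804) = 0.192537.
1 − 2Q = 0.728, giving −¼ ln(0.728) = 0.079364.
d = 0.192537 + 0.079364 = 0.271901.

0.272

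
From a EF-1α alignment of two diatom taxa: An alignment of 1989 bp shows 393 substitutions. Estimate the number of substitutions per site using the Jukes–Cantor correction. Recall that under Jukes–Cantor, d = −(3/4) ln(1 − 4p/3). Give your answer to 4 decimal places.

p = 393/1989 ≈ 0.197587.
d = −(3/4) ln(1 − 4p/3) = −0.75 ln(1 − 0.263449) = −0.75 ln(0.736551)
  = −0.75 × (-0.305777) = 0.229333 substitutions/site.

0.2293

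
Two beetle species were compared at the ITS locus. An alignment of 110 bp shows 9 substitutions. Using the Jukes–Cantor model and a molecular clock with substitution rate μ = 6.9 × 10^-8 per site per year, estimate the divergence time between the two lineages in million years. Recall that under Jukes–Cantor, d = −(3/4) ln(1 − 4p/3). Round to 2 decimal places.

0.63

p = 9/110 ≈ 0.081818.
d = −(3/4) ln(1 − 4p/3) = −0.75 ln(1 − 0.109091) = −0.75 ln(0.890909)
  = −0.75 × (-0.115513) = 0.086635 substitutions/site.
Under a molecular clock d = 2μt, so t = d/(2μ) = 0.086635 / (2 × 6.9 × 10^-8) = 0.63 million years.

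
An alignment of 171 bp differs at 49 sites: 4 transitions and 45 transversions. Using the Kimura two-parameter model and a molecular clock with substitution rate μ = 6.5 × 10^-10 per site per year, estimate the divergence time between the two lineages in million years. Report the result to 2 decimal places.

286.38

P = 4/171 ≈ 0.023392 and Q = 45/171 ≈ 0.263158.
Under the Kimura two-parameter model, d = −½ ln(1 − 2P − Q) − ¼ ln(1 − 2Q).
1 − 2P − Q = 0.690058, giving −½ ln(0.690058) = 0.185490.
1 − 2Q = 0.473684, giving −¼ ln(0.473684) = 0.186804.
d = 0.185490 + 0.186804 = 0.372294.
Under a molecular clock d = 2μt, so t = d/(2μ) = 0.372294 / (2 × 6.5 × 10^-10) = 286.38 million years.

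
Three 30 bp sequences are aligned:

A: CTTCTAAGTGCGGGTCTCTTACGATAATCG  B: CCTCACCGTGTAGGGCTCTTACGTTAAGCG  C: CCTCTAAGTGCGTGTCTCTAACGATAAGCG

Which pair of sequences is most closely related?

A and C

A–B: 9/30 differ, p = 0.300, d = 0.383.
A–C: 4/30 differ, p = 0.133, d = 0.147.
B–C: 9/30 differ, p = 0.300, d = 0.383.
The smallest distance is between A and C.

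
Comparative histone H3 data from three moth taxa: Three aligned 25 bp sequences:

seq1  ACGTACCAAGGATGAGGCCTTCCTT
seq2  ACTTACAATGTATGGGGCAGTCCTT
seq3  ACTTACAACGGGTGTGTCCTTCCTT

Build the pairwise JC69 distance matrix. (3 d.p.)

seq1–seq2: 7/25 sites differ → p = 0.28, d = −0.75 ln(1 − 0.373333) = 0.350505 ≈ 0.351.
seq1–seq3: 6/25 sites differ → p = 0.24, d = −0.75 ln(1 − 0.32) = 0.289247 ≈ 0.289.
seq2–seq3: 7/25 sites differ → p = 0.28, d = −0.75 ln(1 − 0.373333) = 0.350505 ≈ 0.351.

d(seq1,seq2) = 0.351, d(seq1,seq3) = 0.289, d(seq2,seq3) = 0.351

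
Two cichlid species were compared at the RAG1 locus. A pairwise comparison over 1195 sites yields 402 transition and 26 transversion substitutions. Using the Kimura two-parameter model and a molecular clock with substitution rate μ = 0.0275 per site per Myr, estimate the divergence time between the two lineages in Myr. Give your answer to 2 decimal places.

10.98

P = 402/1195 ≈ 0.336402 and Q = 26/1195 ≈ 0.021757.
Under the Kimura two-parameter model, d = −½ ln(1 − 2P − Q) − ¼ ln(1 − 2Q).
1 − 2P − Q = 0.305439, giving −½ ln(0.305439) = 0.593003.
1 − 2Q = 0.956486, giving −¼ ln(0.956486) = 0.011122.
d = 0.593003 + 0.011122 = 0.604125.
Under a molecular clock d = 2μt, so t = d/(2μ) = 0.604125 / (2 × 0.0275) = 10.98 Myr.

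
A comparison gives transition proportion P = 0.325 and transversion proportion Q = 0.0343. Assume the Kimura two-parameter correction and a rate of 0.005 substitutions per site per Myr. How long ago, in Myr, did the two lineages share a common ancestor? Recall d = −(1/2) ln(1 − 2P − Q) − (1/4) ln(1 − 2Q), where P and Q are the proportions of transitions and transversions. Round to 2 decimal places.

Under the Kimura two-parameter model, d = −½ ln(1 − 2P − Q) − ¼ ln(1 − 2Q).
1 − 2P − Q = 0.3157, giving −½ ln(0.3157) = 0.576481.
1 − 2Q = 0.9314, giving −¼ ln(0.9314) = 0.017767.
d = 0.576481 + 0.017767 = 0.594248.
Under a molecular clock d = 2μt, so t = d/(2μ) = 0.594248 / (2 × 0.005) = 59.42 Myr.

59.42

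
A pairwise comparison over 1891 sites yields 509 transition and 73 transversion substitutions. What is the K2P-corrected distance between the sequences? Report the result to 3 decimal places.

P = 509/1891 ≈ 0.26917 and Q = 73/1891 ≈ 0.038604.
Under the Kimura two-parameter model, d = −½ ln(1 − 2P − Q) − ¼ ln(1 − 2Q).
1 − 2P − Q = 0.423056, giving −½ ln(0.423056) = 0.430125.
1 − 2Q = 0.922792, giving −¼ ln(0.922792) = 0.020088.
d = 0.430125 + 0.020088 = 0.450213.

0.450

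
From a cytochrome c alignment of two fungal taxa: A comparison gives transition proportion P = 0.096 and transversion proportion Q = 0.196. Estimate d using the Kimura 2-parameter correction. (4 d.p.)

0.3699

Under the Kimura two-parameter model, d = −½ ln(1 − 2P − Q) − ¼ ln(1 − 2Q).
1 − 2P − Q = 0.612, giving −½ ln(0.612) = 0.245511.
1 − 2Q = 0.608, giving −¼ ln(0.608) = 0.124395.
d = 0.245511 + 0.124395 = 0.369906.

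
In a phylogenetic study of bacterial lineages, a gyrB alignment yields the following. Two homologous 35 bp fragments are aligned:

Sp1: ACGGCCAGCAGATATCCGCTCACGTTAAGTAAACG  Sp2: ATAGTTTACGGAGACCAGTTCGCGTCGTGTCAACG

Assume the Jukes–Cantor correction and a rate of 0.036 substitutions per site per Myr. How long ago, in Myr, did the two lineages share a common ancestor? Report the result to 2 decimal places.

The sequences differ at 16 of 35 sites, so p = 16/35 ≈ 0.457143.
d = −(3/4) ln(1 − 4p/3) = −0.75 ln(1 − 0.609524) = −0.75 ln(0.390476)
  = −0.75 × (-0.940389) = 0.705292 substitutions/site.
Under a molecular clock d = 2μt, so t = d/(2μ) = 0.705292 / (2 × 0.036) = 9.80 Myr.

9.80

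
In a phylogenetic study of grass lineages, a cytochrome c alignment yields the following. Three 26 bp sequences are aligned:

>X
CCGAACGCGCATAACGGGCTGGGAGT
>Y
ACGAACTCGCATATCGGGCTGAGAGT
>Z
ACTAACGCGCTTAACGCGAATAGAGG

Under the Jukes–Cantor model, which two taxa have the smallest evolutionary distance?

X–Y: 4/26 differ, p = 0.154, d = 0.172.
X–Z: 9/26 differ, p = 0.346, d = 0.464.
Y–Z: 9/26 differ, p = 0.346, d = 0.464.
The smallest distance is between X and Y.

X and Y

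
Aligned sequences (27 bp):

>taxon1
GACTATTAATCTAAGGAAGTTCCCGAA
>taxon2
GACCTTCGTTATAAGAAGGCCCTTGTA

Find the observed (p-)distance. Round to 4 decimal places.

The sequences differ at 13 of 27 positions.
p = 13/27 = 0.481481… ≈ 0.4815 (to 4 d.p.).

0.4815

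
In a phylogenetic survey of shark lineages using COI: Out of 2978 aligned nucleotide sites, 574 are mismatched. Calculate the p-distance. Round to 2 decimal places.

p = 574/2978 = 0.192746… ≈ 0.19 (to 2 d.p.).

0.19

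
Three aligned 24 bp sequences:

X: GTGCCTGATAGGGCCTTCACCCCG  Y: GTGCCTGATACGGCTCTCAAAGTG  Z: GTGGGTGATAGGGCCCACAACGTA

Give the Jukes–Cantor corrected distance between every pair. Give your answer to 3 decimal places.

d(X,Y) = 0.369, d(X,Z) = 0.441, d(Y,Z) = 0.369

X–Y: 7/24 sites differ → p ≈ 0.291667, d = −0.75 ln(1 − 0.388889) = 0.369358 ≈ 0.369.
X–Z: 8/24 sites differ → p ≈ 0.333333, d = −0.75 ln(1 − 0.444444) = 0.440839 ≈ 0.441.
Y–Z: 7/24 sites differ → p ≈ 0.291667, d = −0.75 ln(1 − 0.388889) = 0.369358 ≈ 0.369.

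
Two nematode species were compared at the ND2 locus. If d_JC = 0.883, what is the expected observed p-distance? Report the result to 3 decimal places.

0.519

p = (3/4)(1 − e^(−4d/3)) = 0.75 × (1 − e^(-1.177333)) = 0.75 × (1 − 0.308099) = 0.518926.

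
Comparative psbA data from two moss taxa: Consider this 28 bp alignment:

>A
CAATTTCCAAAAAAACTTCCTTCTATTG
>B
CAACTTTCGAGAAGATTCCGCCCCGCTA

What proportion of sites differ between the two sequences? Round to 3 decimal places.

0.500

The sequences differ at 14 of 28 positions.
p = 14/28 = 0.500.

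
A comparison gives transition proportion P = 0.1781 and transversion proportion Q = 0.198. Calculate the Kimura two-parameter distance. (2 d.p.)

0.53

Under the Kimura two-parameter model, d = −½ ln(1 − 2P − Q) − ¼ ln(1 − 2Q).
1 − 2P − Q = 0.4458, giving −½ ln(0.4458) = 0.403942.
1 − 2Q = 0.604, giving −¼ ln(0.604) = 0.126045.
d = 0.403942 + 0.126045 = 0.529987.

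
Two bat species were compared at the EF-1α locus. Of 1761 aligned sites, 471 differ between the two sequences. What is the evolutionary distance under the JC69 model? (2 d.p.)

0.33

p = 471/1761 ≈ 0.267462.
d = −(3/4) ln(1 − 4p/3) = −0.75 ln(1 − 0.356616) = −0.75 ln(0.643384)
  = −0.75 × (-0.441014) = 0.330761 substitutions/site.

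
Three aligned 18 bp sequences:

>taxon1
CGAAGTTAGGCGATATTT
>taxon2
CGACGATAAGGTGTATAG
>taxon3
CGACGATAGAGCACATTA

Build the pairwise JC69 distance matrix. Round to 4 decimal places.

taxon1–taxon2: 8/18 sites differ → p ≈ 0.444444, d = −0.75 ln(1 − 0.592592) = 0.673455 ≈ 0.6735.
taxon1–taxon3: 7/18 sites differ → p ≈ 0.388889, d = −0.75 ln(1 − 0.518519) = 0.548166 ≈ 0.5482.
taxon2–taxon3: 7/18 sites differ → p ≈ 0.388889, d = −0.75 ln(1 − 0.518519) = 0.548166 ≈ 0.5482.

d(taxon1,taxon2) = 0.6735, d(taxon1,taxon3) = 0.5482, d(taxon2,taxon3) = 0.5482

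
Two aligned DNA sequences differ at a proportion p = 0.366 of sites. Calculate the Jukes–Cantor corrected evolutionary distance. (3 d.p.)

0.502

d = −(3/4) ln(1 − 4p/3) = −0.75 ln(1 − 0.488) = −0.75 ln(0.512)
  = −0.75 × (-0.669431) = 0.502073 substitutions/site.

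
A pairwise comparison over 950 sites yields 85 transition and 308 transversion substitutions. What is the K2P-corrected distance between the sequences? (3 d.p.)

P = 85/950 ≈ 0.089474 and Q = 308/950 ≈ 0.324211.
Under the Kimura two-parameter model, d = −½ ln(1 − 2P − Q) − ¼ ln(1 − 2Q).
1 − 2P − Q = 0.496841, giving −½ ln(0.496841) = 0.349743.
1 − 2Q = 0.351578, giving −¼ ln(0.351578) = 0.261331.
d = 0.349743 + 0.261331 = 0.611074.

0.611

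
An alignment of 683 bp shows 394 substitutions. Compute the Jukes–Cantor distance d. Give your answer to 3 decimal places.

1.100

p = 394/683 ≈ 0.576867.
d = −(3/4) ln(1 − 4p/3) = −0.75 ln(1 − 0.769156) = −0.75 ln(0.230844)
  = −0.75 × (-1.466013) = 1.099510 substitutions/site.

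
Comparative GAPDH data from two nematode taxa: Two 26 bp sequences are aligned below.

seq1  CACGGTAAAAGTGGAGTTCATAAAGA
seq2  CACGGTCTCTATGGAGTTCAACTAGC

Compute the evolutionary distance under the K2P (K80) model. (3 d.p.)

Of 26 sites, 1 differences are transitions and 8 are transversions, so P = 1/26 ≈ 0.038462 and Q = 8/26 ≈ 0.307692.
Under the Kimura two-parameter model, d = −½ ln(1 − 2P − Q) − ¼ ln(1 − 2Q).
1 − 2P − Q = 0.615384, giving −½ ln(0.615384) = 0.242754.
1 − 2Q = 0.384616, giving −¼ ln(0.384616) = 0.238877.
d = 0.242754 + 0.238877 = 0.481631.

0.482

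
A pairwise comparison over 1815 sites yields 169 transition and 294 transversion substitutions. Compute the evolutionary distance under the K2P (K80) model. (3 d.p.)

P = 169/1815 ≈ 0.093113 and Q = 294/1815 ≈ 0.161983.
Under the Kimura two-parameter model, d = −½ ln(1 − 2P − Q) − ¼ ln(1 − 2Q).
1 − 2P − Q = 0.651791, giving −½ ln(0.651791) = 0.214016.
1 − 2Q = 0.676034, giving −¼ ln(0.676034) = 0.097878.
d = 0.214016 + 0.097878 = 0.311894.

0.312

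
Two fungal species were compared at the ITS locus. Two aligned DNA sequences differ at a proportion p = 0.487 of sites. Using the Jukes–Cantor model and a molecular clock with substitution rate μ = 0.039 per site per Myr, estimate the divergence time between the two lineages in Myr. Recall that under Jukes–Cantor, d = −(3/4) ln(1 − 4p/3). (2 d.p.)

d = −(3/4) ln(1 − 4p/3) = −0.75 ln(1 − 0.649333) = −0.75 ln(0.350667)
  = −0.75 × (-1.047918) = 0.785939 substitutions/site.
Under a molecular clock d = 2μt, so t = d/(2μ) = 0.785939 / (2 × 0.039) = 10.08 Myr.

10.08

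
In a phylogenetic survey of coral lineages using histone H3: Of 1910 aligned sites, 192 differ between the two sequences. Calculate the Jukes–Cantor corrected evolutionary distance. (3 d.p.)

p = 192/1910 ≈ 0.100524.
d = −(3/4) ln(1 − 4p/3) = −0.75 ln(1 − 0.134032) = −0.75 ln(0.865968)
  = −0.75 × (-0.143907) = 0.107930 substitutions/site.

0.108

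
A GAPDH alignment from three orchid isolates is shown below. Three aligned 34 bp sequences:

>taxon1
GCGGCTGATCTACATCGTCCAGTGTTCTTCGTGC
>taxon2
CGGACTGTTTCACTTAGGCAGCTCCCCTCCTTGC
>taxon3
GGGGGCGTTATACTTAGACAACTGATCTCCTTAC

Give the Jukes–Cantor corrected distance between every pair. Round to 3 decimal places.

taxon1–taxon2: 17/34 sites differ → p = 0.5, d = −0.75 ln(1 − 0.666667) = 0.823960 ≈ 0.824.
taxon1–taxon3: 14/34 sites differ → p ≈ 0.411765, d = −0.75 ln(1 − 0.54902) = 0.597249 ≈ 0.597.
taxon2–taxon3: 12/34 sites differ → p ≈ 0.352941, d = −0.75 ln(1 − 0.470588) = 0.476991 ≈ 0.477.

d(taxon1,taxon2) = 0.824, d(taxon1,taxon3) = 0.597, d(taxon2,taxon3) = 0.477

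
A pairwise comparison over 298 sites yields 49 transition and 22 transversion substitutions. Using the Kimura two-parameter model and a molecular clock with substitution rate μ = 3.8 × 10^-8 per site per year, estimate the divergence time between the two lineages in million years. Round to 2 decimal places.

P = 49/298 ≈ 0.16443 and Q = 22/298 ≈ 0.073826.
Under the Kimura two-parameter model, d = −½ ln(1 − 2P − Q) − ¼ ln(1 − 2Q).
1 − 2P − Q = 0.597314, giving −½ ln(0.597314) = 0.257656.
1 − 2Q = 0.852348, giving −¼ ln(0.852348) = 0.039940.
d = 0.257656 + 0.039940 = 0.297596.
Under a molecular clock d = 2μt, so t = d/(2μ) = 0.297596 / (2 × 3.8 × 10^-8) = 3.92 million years.

3.92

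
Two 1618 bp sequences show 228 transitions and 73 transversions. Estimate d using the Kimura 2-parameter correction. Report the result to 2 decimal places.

P = 228/1618 ≈ 0.140915 and Q = 73/1618 ≈ 0.045117.
Under the Kimura two-parameter model, d = −½ ln(1 − 2P − Q) − ¼ ln(1 − 2Q).
1 − 2P − Q = 0.673053, giving −½ ln(0.673053) = 0.197966.
1 − 2Q = 0.909766, giving −¼ ln(0.909766) = 0.023642.
d = 0.197966 + 0.023642 = 0.221608.

0.22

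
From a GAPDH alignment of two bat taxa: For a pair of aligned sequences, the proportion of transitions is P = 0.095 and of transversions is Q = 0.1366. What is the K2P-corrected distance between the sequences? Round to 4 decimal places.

0.2775

Under the Kimura two-parameter model, d = −½ ln(1 − 2P − Q) − ¼ ln(1 − 2Q).
1 − 2P − Q = 0.6734, giving −½ ln(0.6734) = 0.197708.
1 − 2Q = 0.7268, giving −¼ ln(0.7268) = 0.079776.
d = 0.197708 + 0.079776 = 0.277484.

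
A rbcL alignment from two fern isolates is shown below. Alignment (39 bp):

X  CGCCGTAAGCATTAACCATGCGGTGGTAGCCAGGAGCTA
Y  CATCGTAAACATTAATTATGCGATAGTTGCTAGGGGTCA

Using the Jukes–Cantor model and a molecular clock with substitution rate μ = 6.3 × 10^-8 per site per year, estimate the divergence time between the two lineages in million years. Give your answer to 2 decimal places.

The sequences differ at 12 of 39 sites, so p = 12/39 ≈ 0.307692.
d = −(3/4) ln(1 − 4p/3) = −0.75 ln(1 − 0.410256) = −0.75 ln(0.589744)
  = −0.75 × (-0.528067) = 0.396050 substitutions/site.
Under a molecular clock d = 2μt, so t = d/(2μ) = 0.396050 / (2 × 6.3 × 10^-8) = 3.14 million years.

3.14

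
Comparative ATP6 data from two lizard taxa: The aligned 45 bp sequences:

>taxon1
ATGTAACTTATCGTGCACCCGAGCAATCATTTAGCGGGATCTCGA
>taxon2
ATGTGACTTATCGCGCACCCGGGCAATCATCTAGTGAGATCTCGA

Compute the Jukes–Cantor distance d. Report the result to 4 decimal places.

0.1468

The sequences differ at 6 of 45 sites (5, 14, 22, 31, 35, 37), so p = 6/45 ≈ 0.133333.
d = −(3/4) ln(1 − 4p/3) = −0.75 ln(1 − 0.177777) = −0.75 ln(0.822223)
  = −0.75 × (-0.195744) = 0.146808 substitutions/site.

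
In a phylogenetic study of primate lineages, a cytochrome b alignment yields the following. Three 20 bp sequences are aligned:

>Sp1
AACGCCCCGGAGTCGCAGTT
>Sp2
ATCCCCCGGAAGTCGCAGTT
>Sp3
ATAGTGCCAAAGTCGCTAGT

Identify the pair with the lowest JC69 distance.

Sp1–Sp2: 4/20 differ, p = 0.200, d = 0.233.
Sp1–Sp3: 9/20 differ, p = 0.450, d = 0.687.
Sp2–Sp3: 9/20 differ, p = 0.450, d = 0.687.
The smallest distance is between Sp1 and Sp2.

Sp1 and Sp2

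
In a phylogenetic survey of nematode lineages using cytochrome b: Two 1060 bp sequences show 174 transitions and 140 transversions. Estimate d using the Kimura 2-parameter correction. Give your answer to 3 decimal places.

P = 174/1060 ≈ 0.164151 and Q = 140/1060 ≈ 0.132075.
Under the Kimura two-parameter model, d = −½ ln(1 − 2P − Q) − ¼ ln(1 − 2Q).
1 − 2P − Q = 0.539623, giving −½ ln(0.539623) = 0.308442.
1 − 2Q = 0.73585, giving −¼ ln(0.73585) = 0.076682.
d = 0.308442 + 0.076682 = 0.385124.

0.385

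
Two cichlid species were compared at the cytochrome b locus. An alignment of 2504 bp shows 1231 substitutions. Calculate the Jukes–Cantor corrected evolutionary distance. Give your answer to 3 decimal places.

0.799

p = 1231/2504 ≈ 0.491613.
d = −(3/4) ln(1 − 4p/3) = −0.75 ln(1 − 0.655484) = −0.75 ln(0.344516)
  = −0.75 × (-1.065615) = 0.799211 substitutions/site.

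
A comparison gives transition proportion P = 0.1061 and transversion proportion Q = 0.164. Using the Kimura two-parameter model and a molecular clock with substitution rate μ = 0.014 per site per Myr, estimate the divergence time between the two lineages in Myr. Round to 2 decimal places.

11.98

Under the Kimura two-parameter model, d = −½ ln(1 − 2P − Q) − ¼ ln(1 − 2Q).
1 − 2P − Q = 0.6238, giving −½ ln(0.6238) = 0.235963.
1 − 2Q = 0.672, giving −¼ ln(0.672) = 0.099374.
d = 0.235963 + 0.099374 = 0.335337.
Under a molecular clock d = 2μt, so t = d/(2μ) = 0.335337 / (2 × 0.014) = 11.98 Myr.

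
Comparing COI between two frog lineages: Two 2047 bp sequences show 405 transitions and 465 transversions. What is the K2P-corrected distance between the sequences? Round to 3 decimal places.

0.639

P = 405/2047 ≈ 0.197851 and Q = 465/2047 ≈ 0.227162.
Under the Kimura two-parameter model, d = −½ ln(1 − 2P − Q) − ¼ ln(1 − 2Q).
1 − 2P − Q = 0.377136, giving −½ ln(0.377136) = 0.487575.
1 − 2Q = 0.545676, giving −¼ ln(0.545676) = 0.151432.
d = 0.487575 + 0.151432 = 0.639007.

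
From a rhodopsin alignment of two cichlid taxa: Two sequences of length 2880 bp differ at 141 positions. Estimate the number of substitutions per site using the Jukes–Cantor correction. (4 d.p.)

p = 141/2880 ≈ 0.048958.
d = −(3/4) ln(1 − 4p/3) = −0.75 ln(1 − 0.065277) = −0.75 ln(0.934723)
  = −0.75 × (-0.067505) = 0.050629 substitutions/site.

0.0506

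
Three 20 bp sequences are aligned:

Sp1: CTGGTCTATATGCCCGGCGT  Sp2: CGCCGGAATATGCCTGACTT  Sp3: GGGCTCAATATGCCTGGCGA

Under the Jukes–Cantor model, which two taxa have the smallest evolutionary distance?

Sp1 and Sp3

Sp1–Sp2: 9/20 differ, p = 0.450, d = 0.687.
Sp1–Sp3: 6/20 differ, p = 0.300, d = 0.383.
Sp2–Sp3: 7/20 differ, p = 0.350, d = 0.471.
The smallest distance is between Sp1 and Sp3.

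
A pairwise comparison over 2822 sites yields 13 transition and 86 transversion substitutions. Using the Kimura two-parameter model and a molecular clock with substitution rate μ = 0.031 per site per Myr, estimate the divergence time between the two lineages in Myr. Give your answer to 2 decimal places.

P = 13/2822 ≈ 0.004607 and Q = 86/2822 ≈ 0.030475.
Under the Kimura two-parameter model, d = −½ ln(1 − 2P − Q) − ¼ ln(1 − 2Q).
1 − 2P − Q = 0.960311, giving −½ ln(0.960311) = 0.020249.
1 − 2Q = 0.93905, giving −¼ ln(0.93905) = 0.015722.
d = 0.020249 + 0.015722 = 0.035971.
Under a molecular clock d = 2μt, so t = d/(2μ) = 0.035971 / (2 × 0.031) = 0.58 Myr.

0.58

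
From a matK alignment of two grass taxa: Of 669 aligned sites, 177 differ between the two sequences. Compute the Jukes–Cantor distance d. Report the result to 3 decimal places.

p = 177/669 ≈ 0.264574.
d = −(3/4) ln(1 − 4p/3) = −0.75 ln(1 − 0.352765) = −0.75 ln(0.647235)
  = −0.75 × (-0.435046) = 0.326285 substitutions/site.

0.326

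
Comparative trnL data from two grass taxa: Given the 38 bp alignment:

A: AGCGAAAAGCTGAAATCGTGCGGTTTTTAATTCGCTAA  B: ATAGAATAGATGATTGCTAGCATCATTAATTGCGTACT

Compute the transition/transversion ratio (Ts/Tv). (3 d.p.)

Transitions are A↔G and C↔T; transversions are all other mismatches.
Transitions: 3. Transversions: 17.
R = 3/17 = 0.176470… ≈ 0.176 (to 3 d.p.).

0.176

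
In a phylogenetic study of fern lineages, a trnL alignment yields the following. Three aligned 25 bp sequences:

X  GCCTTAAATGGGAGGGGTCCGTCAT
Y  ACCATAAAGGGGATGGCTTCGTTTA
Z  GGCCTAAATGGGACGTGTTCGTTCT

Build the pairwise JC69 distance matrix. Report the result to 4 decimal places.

X–Y: 9/25 sites differ → p = 0.36, d = −0.75 ln(1 − 0.48) = 0.490445 ≈ 0.4904.
X–Z: 7/25 sites differ → p = 0.28, d = −0.75 ln(1 − 0.373333) = 0.350505 ≈ 0.3505.
Y–Z: 9/25 sites differ → p = 0.36, d = −0.75 ln(1 − 0.48) = 0.490445 ≈ 0.4904.

d(X,Y) = 0.4904, d(X,Z) = 0.3505, d(Y,Z) = 0.4904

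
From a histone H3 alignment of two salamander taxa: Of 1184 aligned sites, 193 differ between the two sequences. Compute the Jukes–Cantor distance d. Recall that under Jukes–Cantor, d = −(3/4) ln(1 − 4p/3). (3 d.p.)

0.184

p = 193/1184 ≈ 0.163007.
d = −(3/4) ln(1 − 4p/3) = −0.75 ln(1 − 0.217343) = −0.75 ln(0.782657)
  = −0.75 × (-0.245061) = 0.183796 substitutions/site.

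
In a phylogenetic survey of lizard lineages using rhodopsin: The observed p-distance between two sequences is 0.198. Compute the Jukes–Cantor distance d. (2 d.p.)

d = −(3/4) ln(1 − 4p/3) = −0.75 ln(1 − 0.264) = −0.75 ln(0.736)
  = −0.75 × (-0.306525) = 0.229894 substitutions/site.

0.23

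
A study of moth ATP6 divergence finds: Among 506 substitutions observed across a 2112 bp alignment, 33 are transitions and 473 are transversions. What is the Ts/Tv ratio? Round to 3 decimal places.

0.070

R = 33/473 = 0.069767… ≈ 0.070 (to 3 d.p.).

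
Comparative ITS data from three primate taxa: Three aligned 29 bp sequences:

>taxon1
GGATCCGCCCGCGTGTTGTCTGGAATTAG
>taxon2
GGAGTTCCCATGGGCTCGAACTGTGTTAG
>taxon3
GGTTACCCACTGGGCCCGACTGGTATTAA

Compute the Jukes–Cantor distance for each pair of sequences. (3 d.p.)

taxon1–taxon2: 16/29 sites differ → p ≈ 0.551724, d = −0.75 ln(1 − 0.735632) = 0.997810 ≈ 0.998.
taxon1–taxon3: 13/29 sites differ → p ≈ 0.448276, d = −0.75 ln(1 − 0.597701) = 0.682920 ≈ 0.683.
taxon2–taxon3: 12/29 sites differ → p ≈ 0.413793, d = −0.75 ln(1 − 0.551724) = 0.601760 ≈ 0.602.

d(taxon1,taxon2) = 0.998, d(taxon1,taxon3) = 0.683, d(taxon2,taxon3) = 0.602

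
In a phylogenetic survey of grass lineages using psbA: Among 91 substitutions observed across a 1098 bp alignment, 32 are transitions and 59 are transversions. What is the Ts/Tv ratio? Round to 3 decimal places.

R = 32/59 = 0.542372… ≈ 0.542 (to 3 d.p.).

0.542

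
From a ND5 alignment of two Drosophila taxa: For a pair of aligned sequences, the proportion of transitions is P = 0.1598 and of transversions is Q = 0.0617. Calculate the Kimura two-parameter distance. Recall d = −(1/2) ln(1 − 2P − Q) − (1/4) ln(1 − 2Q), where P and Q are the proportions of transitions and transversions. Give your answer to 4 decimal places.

0.2730

Under the Kimura two-parameter model, d = −½ ln(1 − 2P − Q) − ¼ ln(1 − 2Q).
1 − 2P − Q = 0.6187, giving −½ ln(0.6187) = 0.240067.
1 − 2Q = 0.8766, giving −¼ ln(0.8766) = 0.032926.
d = 0.240067 + 0.032926 = 0.272993.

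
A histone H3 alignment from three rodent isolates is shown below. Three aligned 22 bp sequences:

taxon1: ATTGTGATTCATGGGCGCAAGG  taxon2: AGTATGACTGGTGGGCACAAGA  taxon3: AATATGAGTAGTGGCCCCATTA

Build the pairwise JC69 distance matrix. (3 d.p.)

taxon1–taxon2: 7/22 sites differ → p ≈ 0.318182, d = −0.75 ln(1 − 0.424243) = 0.414052 ≈ 0.414.
taxon1–taxon3: 10/22 sites differ → p ≈ 0.454545, d = −0.75 ln(1 − 0.60606) = 0.698667 ≈ 0.699.
taxon2–taxon3: 7/22 sites differ → p ≈ 0.318182, d = −0.75 ln(1 − 0.424243) = 0.414052 ≈ 0.414.

d(taxon1,taxon2) = 0.414, d(taxon1,taxon3) = 0.699, d(taxon2,taxon3) = 0.414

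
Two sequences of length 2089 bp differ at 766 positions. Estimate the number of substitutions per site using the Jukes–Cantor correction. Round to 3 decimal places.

p = 766/2089 ≈ 0.366683.
d = −(3/4) ln(1 − 4p/3) = −0.75 ln(1 − 0.488911) = −0.75 ln(0.511089)
  = −0.75 × (-0.671212) = 0.503409 substitutions/site.

0.503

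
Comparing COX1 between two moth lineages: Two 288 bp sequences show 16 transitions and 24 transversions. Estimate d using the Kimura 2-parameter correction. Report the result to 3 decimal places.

0.154

P = 16/288 ≈ 0.055556 and Q = 24/288 ≈ 0.083333.
Under the Kimura two-parameter model, d = −½ ln(1 − 2P − Q) − ¼ ln(1 − 2Q).
1 − 2P − Q = 0.805555, giving −½ ln(0.805555) = 0.108112.
1 − 2Q = 0.833334, giving −¼ ln(0.833334) = 0.045580.
d = 0.108112 + 0.045580 = 0.153692.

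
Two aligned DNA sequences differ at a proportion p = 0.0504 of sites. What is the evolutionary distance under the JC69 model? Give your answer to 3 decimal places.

0.052

d = −(3/4) ln(1 − 4p/3) = −0.75 ln(1 − 0.0672) = −0.75 ln(0.9328)
  = −0.75 × (-0.069564) = 0.052173 substitutions/site.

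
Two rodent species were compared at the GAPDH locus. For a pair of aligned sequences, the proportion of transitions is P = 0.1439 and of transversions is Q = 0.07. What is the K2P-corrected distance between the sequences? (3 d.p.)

Under the Kimura two-parameter model, d = −½ ln(1 − 2P − Q) − ¼ ln(1 − 2Q).
1 − 2P − Q = 0.6422, giving −½ ln(0.6422) = 0.221428.
1 − 2Q = 0.86, giving −¼ ln(0.86) = 0.037706.
d = 0.221428 + 0.037706 = 0.259134.

0.259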